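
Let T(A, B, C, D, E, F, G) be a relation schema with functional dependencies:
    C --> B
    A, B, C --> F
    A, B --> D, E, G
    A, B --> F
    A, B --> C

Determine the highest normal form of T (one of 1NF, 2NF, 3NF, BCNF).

Candidate keys: {A, B}, {A, C}. Prime attributes: {A, B, C}.
C --> B breaks BCNF: {C}⁺ = {B, C}, so {C} is not a superkey.
Since {B} ⊆ prime attributes and every other non-superkey FD also has a prime right side, the schema is in 3NF.

3NF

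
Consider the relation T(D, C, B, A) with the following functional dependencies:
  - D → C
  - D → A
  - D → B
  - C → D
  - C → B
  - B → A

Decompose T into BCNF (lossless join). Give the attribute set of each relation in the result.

Candidate keys of the original relation: {C}, {D}.
In {A, B, C, D}, {B} is not a superkey ({B}⁺ restricted to this set is {A, B}), so split on B → A into {A, B} and {B, C, D}.
{A, B}: every determinant is a superkey — BCNF.
{B, C, D}: every determinant is a superkey — BCNF.

{A, B}; {B, C, D}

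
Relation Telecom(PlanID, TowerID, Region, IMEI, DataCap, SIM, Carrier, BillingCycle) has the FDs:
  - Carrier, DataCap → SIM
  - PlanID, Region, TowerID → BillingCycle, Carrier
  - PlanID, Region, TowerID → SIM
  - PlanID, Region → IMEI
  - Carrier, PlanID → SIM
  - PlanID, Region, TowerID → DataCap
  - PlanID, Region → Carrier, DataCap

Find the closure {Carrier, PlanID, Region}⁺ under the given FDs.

Start with {Carrier, PlanID, Region}.
PlanID, Region → IMEI applies; add {IMEI} → now {Carrier, IMEI, PlanID, Region}.
Carrier, PlanID → SIM applies; add {SIM} → now {Carrier, IMEI, PlanID, Region, SIM}.
PlanID, Region → Carrier, DataCap applies; add {DataCap} → now {Carrier, DataCap, IMEI, PlanID, Region, SIM}.
No further FD applies.

{Carrier, DataCap, IMEI, PlanID, Region, SIM}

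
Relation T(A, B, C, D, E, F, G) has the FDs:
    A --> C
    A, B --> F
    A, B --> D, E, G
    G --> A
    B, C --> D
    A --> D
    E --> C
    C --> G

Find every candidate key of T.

No FD produces {B}, so it must be in every candidate key.
{A, B} is a candidate key since {A, B}⁺ = {A, B, C, D, E, F, G} covers every attribute.
{B, C} is a candidate key since {B, C}⁺ = {A, B, C, D, E, F, G} covers every attribute.
{B, E} is a candidate key since {B, E}⁺ = {A, B, C, D, E, F, G} covers every attribute.
{B, G} is a candidate key since {B, G}⁺ = {A, B, C, D, E, F, G} covers every attribute.
These are minimal and exhaustive — every other superkey contains one of them.

{A, B}, {B, C}, {B, E}, {B, G}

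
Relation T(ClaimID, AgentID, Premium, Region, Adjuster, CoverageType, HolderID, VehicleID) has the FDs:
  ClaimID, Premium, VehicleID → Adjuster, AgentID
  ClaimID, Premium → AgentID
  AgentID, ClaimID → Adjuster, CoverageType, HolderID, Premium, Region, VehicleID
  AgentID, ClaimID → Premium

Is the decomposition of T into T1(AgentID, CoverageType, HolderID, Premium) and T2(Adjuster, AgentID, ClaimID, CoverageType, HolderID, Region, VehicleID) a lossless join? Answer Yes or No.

No

T1 ∩ T2 = {AgentID, CoverageType, HolderID}; its closure under F is {AgentID, CoverageType, HolderID}.
T1 ⊄ {AgentID, CoverageType, HolderID} and T2 ⊄ {AgentID, CoverageType, HolderID}, so the split is lossy.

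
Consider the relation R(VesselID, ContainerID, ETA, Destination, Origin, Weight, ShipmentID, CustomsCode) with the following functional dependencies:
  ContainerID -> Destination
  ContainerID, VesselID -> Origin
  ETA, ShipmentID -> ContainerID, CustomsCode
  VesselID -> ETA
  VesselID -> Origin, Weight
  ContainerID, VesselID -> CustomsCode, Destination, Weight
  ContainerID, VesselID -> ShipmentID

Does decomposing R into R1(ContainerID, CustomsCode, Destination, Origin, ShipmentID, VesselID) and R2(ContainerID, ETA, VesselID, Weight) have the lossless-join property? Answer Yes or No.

Yes

The shared attributes are {ContainerID, VesselID} and {ContainerID, VesselID}⁺ = {ContainerID, CustomsCode, Destination, ETA, Origin, ShipmentID, VesselID, Weight}.
This includes all of R1, so the common attributes are a superkey of R1 — the join is lossless.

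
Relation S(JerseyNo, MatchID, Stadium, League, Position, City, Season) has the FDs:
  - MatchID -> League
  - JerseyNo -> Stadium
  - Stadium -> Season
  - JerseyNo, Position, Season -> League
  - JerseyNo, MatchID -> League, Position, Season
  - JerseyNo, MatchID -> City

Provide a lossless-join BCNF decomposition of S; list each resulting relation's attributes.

{City, JerseyNo, MatchID, Position}; {JerseyNo, Stadium}; {League, MatchID}; {Season, Stadium}

Candidate key of the original relation: {JerseyNo, MatchID}.
In {City, JerseyNo, League, MatchID, Position, Season, Stadium}, {MatchID} is not a superkey ({MatchID}⁺ restricted to this set is {League, MatchID}), so split on MatchID -> League into {League, MatchID} and {City, JerseyNo, MatchID, Position, Season, Stadium}.
{League, MatchID}: every determinant is a superkey — BCNF.
In {City, JerseyNo, MatchID, Position, Season, Stadium}, {JerseyNo} is not a superkey ({JerseyNo}⁺ restricted to this set is {JerseyNo, Season, Stadium}), so split on JerseyNo -> Season, Stadium into {JerseyNo, Season, Stadium} and {City, JerseyNo, MatchID, Position}.
In {JerseyNo, Season, Stadium}, {Stadium} is not a superkey ({Stadium}⁺ restricted to this set is {Season, Stadium}), so split on Stadium -> Season into {Season, Stadium} and {JerseyNo, Stadium}.
{Season, Stadium}: every determinant is a superkey — BCNF.
{JerseyNo, Stadium}: every determinant is a superkey — BCNF.
{City, JerseyNo, MatchID, Position}: every determinant is a superkey — BCNF.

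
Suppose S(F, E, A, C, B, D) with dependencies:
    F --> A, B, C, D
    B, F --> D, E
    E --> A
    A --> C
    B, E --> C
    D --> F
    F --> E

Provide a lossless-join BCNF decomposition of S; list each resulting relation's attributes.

{A, C}; {A, E}; {B, D, E, F}

Candidate keys of the original relation: {D}, {F}.
{A, B, C, D, E, F}: {E} determines {A, C, E} here but is not a superkey — split on E --> A, C, giving {A, C, E} and {B, D, E, F}.
{A, C, E}: {A} determines {A, C} here but is not a superkey — split on A --> C, giving {A, C} and {A, E}.
{A, C}: every determinant is a superkey — BCNF.
{A, E}: every determinant is a superkey — BCNF.
{B, D, E, F}: every determinant is a superkey — BCNF.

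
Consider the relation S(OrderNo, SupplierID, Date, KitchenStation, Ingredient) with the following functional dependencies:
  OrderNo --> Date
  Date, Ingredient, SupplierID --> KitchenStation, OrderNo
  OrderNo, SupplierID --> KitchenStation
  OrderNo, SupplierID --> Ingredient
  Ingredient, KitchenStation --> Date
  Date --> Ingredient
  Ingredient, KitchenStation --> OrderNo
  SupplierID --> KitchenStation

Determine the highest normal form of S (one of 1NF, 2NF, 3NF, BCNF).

Candidate keys: {Date, SupplierID}, {Ingredient, SupplierID}, {OrderNo, SupplierID}. Prime attributes: {Date, Ingredient, OrderNo, SupplierID}.
For OrderNo --> Date we have {OrderNo}⁺ = {Date, Ingredient, OrderNo}; {OrderNo} is not a superkey, so BCNF fails.
SupplierID --> KitchenStation has non-prime {KitchenStation} on the right and a non-superkey on the left, so 3NF fails.
The proper key subset {SupplierID} of {Date, SupplierID} determines non-prime {KitchenStation}, so the relation is not even in 2NF.

1NF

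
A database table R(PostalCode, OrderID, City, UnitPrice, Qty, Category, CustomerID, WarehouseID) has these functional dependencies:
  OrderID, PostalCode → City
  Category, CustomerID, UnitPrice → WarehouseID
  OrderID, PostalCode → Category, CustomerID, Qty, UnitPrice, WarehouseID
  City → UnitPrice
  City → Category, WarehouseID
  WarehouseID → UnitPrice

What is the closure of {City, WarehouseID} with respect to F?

Start with {City, WarehouseID}.
City → UnitPrice applies; add {UnitPrice} → now {City, UnitPrice, WarehouseID}.
City → Category, WarehouseID applies; add {Category} → now {Category, City, UnitPrice, WarehouseID}.
No further FD applies.

{Category, City, UnitPrice, WarehouseID}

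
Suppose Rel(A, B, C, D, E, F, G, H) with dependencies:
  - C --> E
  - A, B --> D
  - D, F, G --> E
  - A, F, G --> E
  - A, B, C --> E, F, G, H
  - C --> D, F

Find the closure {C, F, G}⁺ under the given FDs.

Start with {C, F, G}.
C --> E applies; add {E} → now {C, E, F, G}.
C --> D, F applies; add {D} → now {C, D, E, F, G}.
No further FD applies.

{C, D, E, F, G}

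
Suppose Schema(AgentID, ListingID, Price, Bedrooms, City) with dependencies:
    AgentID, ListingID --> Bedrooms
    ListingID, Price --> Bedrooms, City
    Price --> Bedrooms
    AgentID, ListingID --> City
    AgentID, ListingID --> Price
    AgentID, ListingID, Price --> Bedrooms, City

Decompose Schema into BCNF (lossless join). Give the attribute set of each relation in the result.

Candidate key of the original relation: {AgentID, ListingID}.
In {AgentID, Bedrooms, City, ListingID, Price}, {ListingID, Price} is not a superkey ({ListingID, Price}⁺ restricted to this set is {Bedrooms, City, ListingID, Price}), so split on ListingID, Price --> Bedrooms, City into {Bedrooms, City, ListingID, Price} and {AgentID, ListingID, Price}.
In {Bedrooms, City, ListingID, Price}, {Price} is not a superkey ({Price}⁺ restricted to this set is {Bedrooms, Price}), so split on Price --> Bedrooms into {Bedrooms, Price} and {City, ListingID, Price}.
{Bedrooms, Price} is in BCNF.
{City, ListingID, Price} is in BCNF.
{AgentID, ListingID, Price} is in BCNF.

{AgentID, ListingID, Price}; {Bedrooms, Price}; {City, ListingID, Price}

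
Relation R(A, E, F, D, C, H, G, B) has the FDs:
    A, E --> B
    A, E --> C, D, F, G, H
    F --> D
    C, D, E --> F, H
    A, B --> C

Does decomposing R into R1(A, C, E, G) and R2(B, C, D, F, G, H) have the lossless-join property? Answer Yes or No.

R1 ∩ R2 = {C, G}; its closure under F is {C, G}.
The closure covers neither R1 nor R2 entirely; the join is not lossless.

No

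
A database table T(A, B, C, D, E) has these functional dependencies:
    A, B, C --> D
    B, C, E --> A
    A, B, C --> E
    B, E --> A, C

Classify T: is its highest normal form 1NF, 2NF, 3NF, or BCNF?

Candidate keys: {A, B, C}, {B, E}. Prime attributes: {A, B, C, E}.
The left-hand side of every FD is a superkey, so BCNF is satisfied.

BCNF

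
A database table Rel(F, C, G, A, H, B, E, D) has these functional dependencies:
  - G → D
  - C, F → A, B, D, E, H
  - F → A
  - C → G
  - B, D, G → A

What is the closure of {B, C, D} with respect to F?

{A, B, C, D, G}

Start with {B, C, D}.
C → G applies; add {G} → now {B, C, D, G}.
B, D, G → A applies; add {A} → now {A, B, C, D, G}.
No further FD applies.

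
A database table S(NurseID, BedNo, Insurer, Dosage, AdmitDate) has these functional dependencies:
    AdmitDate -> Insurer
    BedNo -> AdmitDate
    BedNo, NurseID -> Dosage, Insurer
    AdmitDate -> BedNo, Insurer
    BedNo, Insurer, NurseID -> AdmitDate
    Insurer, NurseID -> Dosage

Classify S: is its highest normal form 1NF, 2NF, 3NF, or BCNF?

Candidate keys: {AdmitDate, NurseID}, {BedNo, NurseID}. Prime attributes: {AdmitDate, BedNo, NurseID}.
AdmitDate -> Insurer: {AdmitDate}⁺ = {AdmitDate, BedNo, Insurer}, which is not all of the attributes, so the left side is not a superkey — BCNF is violated.
AdmitDate -> Insurer has non-prime {Insurer} on the right and a non-superkey on the left, so 3NF fails.
{AdmitDate} is a proper subset of the key {AdmitDate, NurseID}, and {AdmitDate}⁺ contains the non-prime attribute {Insurer} — a partial dependency, so 2NF is violated.

1NF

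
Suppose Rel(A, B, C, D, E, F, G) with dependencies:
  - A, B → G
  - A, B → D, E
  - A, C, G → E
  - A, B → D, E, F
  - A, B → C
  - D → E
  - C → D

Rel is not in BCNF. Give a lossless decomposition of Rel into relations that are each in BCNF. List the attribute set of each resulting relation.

Candidate key of the original relation: {A, B}.
Within {A, B, C, D, E, F, G}: {A, C, G}⁺ ∩ {A, B, C, D, E, F, G} = {A, C, D, E, G}, not the whole set, so A, C, G → D, E violates BCNF; decompose into {A, C, D, E, G} and {A, B, C, F, G}.
Within {A, C, D, E, G}: {D}⁺ ∩ {A, C, D, E, G} = {D, E}, not the whole set, so D → E violates BCNF; decompose into {D, E} and {A, C, D, G}.
{D, E} is in BCNF.
Within {A, C, D, G}: {C}⁺ ∩ {A, C, D, G} = {C, D}, not the whole set, so C → D violates BCNF; decompose into {C, D} and {A, C, G}.
{C, D} is in BCNF.
{A, C, G} is in BCNF.
{A, B, C, F, G} is in BCNF.

{A, B, C, F, G}; {C, D}; {D, E}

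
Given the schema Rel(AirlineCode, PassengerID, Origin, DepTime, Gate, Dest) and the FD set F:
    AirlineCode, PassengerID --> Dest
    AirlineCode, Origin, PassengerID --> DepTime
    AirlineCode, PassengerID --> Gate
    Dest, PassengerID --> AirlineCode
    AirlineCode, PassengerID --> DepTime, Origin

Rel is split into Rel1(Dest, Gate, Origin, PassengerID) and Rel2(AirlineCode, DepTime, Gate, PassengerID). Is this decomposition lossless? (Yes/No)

The shared attributes are {Gate, PassengerID} and {Gate, PassengerID}⁺ = {Gate, PassengerID}.
Neither Rel1 nor Rel2 is contained in that closure, so the decomposition is lossy.

No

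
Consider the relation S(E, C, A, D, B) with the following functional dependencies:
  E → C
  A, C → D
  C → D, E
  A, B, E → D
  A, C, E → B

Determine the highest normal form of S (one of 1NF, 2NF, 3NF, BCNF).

1NF

Candidate keys: {A, C}, {A, E}. Prime attributes: {A, C, E}.
For E → C we have {E}⁺ = {C, D, E}; {E} is not a superkey, so BCNF fails.
Because {D} is non-prime and the left side of C → D, E is not a superkey, the relation is not in 3NF.
{C} is a proper subset of the key {A, C}, and {C}⁺ contains the non-prime attribute {D} — a partial dependency, so 2NF is violated.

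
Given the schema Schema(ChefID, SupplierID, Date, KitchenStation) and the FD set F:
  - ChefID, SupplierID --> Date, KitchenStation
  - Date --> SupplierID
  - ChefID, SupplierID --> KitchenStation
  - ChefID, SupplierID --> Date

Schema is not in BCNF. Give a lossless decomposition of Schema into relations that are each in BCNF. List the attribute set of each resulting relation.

{ChefID, Date, KitchenStation}; {Date, SupplierID}

Candidate keys of the original relation: {ChefID, Date}, {ChefID, SupplierID}.
In {ChefID, Date, KitchenStation, SupplierID}, {Date} is not a superkey ({Date}⁺ restricted to this set is {Date, SupplierID}), so split on Date --> SupplierID into {Date, SupplierID} and {ChefID, Date, KitchenStation}.
{Date, SupplierID} is in BCNF.
{ChefID, Date, KitchenStation} is in BCNF.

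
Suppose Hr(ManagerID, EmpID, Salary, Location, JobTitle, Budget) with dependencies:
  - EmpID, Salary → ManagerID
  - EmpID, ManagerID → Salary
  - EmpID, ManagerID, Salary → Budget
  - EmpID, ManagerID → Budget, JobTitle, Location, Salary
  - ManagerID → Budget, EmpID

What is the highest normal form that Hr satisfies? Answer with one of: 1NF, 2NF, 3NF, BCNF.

Candidate keys: {EmpID, Salary}, {ManagerID}. Prime attributes: {EmpID, ManagerID, Salary}.
Every FD has a superkey on the left, so the relation is in BCNF.

BCNF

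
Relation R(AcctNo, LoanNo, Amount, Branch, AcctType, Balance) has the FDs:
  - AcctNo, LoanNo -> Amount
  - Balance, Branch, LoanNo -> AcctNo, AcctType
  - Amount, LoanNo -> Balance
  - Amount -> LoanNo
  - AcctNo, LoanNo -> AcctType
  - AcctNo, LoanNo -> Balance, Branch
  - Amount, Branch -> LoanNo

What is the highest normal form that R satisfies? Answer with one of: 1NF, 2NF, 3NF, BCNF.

3NF

Candidate keys: {AcctNo, Amount}, {AcctNo, LoanNo}, {Amount, Branch}, {Balance, Branch, LoanNo}. Prime attributes: {AcctNo, Amount, Balance, Branch, LoanNo}.
Amount, LoanNo -> Balance: {Amount, LoanNo}⁺ = {Amount, Balance, LoanNo}, which is not all of the attributes, so the left side is not a superkey — BCNF is violated.
Since {Balance} ⊆ prime attributes and every other non-superkey FD also has a prime right side, the schema is in 3NF.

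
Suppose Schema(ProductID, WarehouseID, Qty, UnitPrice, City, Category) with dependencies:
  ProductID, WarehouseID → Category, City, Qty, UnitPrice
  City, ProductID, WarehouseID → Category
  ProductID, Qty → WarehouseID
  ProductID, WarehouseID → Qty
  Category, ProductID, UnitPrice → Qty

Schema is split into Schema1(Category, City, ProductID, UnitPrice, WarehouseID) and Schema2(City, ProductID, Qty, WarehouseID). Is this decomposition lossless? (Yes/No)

The shared attributes are {City, ProductID, WarehouseID} and {City, ProductID, WarehouseID}⁺ = {Category, City, ProductID, Qty, UnitPrice, WarehouseID}.
This includes all of Schema1, so the common attributes are a superkey of Schema1 — the join is lossless.

Yes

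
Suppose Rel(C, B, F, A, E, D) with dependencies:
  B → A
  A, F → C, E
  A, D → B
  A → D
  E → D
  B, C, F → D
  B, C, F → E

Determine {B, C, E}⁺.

Start with {B, C, E}.
B → A applies; add {A} → now {A, B, C, E}.
A → D applies; add {D} → now {A, B, C, D, E}.
No further FD applies.

{A, B, C, D, E}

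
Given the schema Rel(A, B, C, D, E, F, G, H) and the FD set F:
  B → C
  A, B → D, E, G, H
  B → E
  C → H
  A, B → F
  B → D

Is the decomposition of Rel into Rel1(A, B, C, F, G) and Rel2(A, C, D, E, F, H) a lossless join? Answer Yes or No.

No

The shared attributes are {A, C, F} and {A, C, F}⁺ = {A, C, F, H}.
The closure covers neither Rel1 nor Rel2 entirely; the join is not lossless.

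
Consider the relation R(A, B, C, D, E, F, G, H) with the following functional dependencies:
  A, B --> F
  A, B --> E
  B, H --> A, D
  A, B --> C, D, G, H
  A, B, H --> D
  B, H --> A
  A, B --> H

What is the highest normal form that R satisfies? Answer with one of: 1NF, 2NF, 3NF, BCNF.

Candidate keys: {A, B}, {B, H}. Prime attributes: {A, B, H}.
Every FD has a superkey on the left, so the relation is in BCNF.

BCNF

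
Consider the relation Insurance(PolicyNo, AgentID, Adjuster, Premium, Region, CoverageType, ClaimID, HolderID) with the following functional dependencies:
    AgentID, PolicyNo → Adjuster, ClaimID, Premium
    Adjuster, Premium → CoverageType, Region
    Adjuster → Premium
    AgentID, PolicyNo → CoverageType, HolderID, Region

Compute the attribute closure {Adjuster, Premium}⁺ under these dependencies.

{Adjuster, CoverageType, Premium, Region}

Start with {Adjuster, Premium}.
Adjuster, Premium → CoverageType, Region applies; add {CoverageType, Region} → now {Adjuster, CoverageType, Premium, Region}.
No further FD applies.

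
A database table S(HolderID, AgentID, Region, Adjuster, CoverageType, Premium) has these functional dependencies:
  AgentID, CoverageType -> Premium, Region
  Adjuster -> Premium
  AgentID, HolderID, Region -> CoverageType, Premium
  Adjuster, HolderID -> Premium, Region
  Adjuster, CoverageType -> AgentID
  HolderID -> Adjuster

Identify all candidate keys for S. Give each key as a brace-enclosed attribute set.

{AgentID, HolderID}, {CoverageType, HolderID}

No FD produces {HolderID}, so it must be in every candidate key.
{AgentID, HolderID}⁺ = {Adjuster, AgentID, CoverageType, HolderID, Premium, Region}, which is every attribute, so {AgentID, HolderID} is a candidate key.
{CoverageType, HolderID}⁺ = {Adjuster, AgentID, CoverageType, HolderID, Premium, Region}, which is every attribute, so {CoverageType, HolderID} is a candidate key.
No proper subset of any of these is a key, and no other minimal superkey exists.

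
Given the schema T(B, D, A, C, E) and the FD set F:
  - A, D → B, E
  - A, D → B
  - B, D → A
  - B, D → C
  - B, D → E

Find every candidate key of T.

{A, D}, {B, D}

Attributes never on any right-hand side: {D} — every candidate key must contain it.
{A, D} is a candidate key since {A, D}⁺ = {A, B, C, D, E} covers every attribute.
{B, D} is a candidate key since {B, D}⁺ = {A, B, C, D, E} covers every attribute.
Any other superkey properly contains one of these, so there are no further candidate keys.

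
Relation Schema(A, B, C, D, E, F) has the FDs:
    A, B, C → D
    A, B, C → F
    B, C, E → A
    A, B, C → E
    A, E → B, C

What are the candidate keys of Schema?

{A, B, C}, {A, E}, {B, C, E}

Closure of {A, E} is {A, B, C, D, E, F}, the whole schema; {A, E} is a candidate key.
Closure of {A, B, C} is {A, B, C, D, E, F}, the whole schema; {A, B, C} is a candidate key.
Closure of {B, C, E} is {A, B, C, D, E, F}, the whole schema; {B, C, E} is a candidate key.
These are minimal and exhaustive — every other superkey contains one of them.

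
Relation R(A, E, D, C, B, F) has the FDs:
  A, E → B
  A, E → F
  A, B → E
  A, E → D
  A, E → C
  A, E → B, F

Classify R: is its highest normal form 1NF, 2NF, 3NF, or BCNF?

Candidate keys: {A, B}, {A, E}. Prime attributes: {A, B, E}.
Every FD has a superkey on the left, so the relation is in BCNF.

BCNF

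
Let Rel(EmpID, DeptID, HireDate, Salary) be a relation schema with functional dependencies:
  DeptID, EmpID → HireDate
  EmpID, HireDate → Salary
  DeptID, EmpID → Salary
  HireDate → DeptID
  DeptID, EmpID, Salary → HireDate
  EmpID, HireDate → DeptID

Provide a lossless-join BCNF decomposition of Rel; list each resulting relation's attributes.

{DeptID, HireDate}; {EmpID, HireDate, Salary}

Candidate keys of the original relation: {DeptID, EmpID}, {EmpID, HireDate}.
{DeptID, EmpID, HireDate, Salary}: {HireDate} determines {DeptID, HireDate} here but is not a superkey — split on HireDate → DeptID, giving {DeptID, HireDate} and {EmpID, HireDate, Salary}.
{DeptID, HireDate}: every determinant is a superkey — BCNF.
{EmpID, HireDate, Salary}: every determinant is a superkey — BCNF.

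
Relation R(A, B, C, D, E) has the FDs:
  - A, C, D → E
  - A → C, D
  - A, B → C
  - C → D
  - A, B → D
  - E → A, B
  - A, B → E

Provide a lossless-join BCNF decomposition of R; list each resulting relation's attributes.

{A, B, C, E}; {C, D}

Candidate keys of the original relation: {A}, {E}.
Within {A, B, C, D, E}: {C}⁺ ∩ {A, B, C, D, E} = {C, D}, not the whole set, so C → D violates BCNF; decompose into {C, D} and {A, B, C, E}.
{C, D} has no BCNF violation.
{A, B, C, E} has no BCNF violation.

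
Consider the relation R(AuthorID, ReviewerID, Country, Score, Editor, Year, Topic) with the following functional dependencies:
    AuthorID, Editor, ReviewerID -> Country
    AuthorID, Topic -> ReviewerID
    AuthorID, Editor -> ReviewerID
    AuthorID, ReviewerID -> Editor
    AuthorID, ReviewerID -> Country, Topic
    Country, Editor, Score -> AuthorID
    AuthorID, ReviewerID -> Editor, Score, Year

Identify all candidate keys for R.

Closure of {AuthorID, Editor} is {AuthorID, Country, Editor, ReviewerID, Score, Topic, Year}, the whole schema; {AuthorID, Editor} is a candidate key.
Closure of {AuthorID, ReviewerID} is {AuthorID, Country, Editor, ReviewerID, Score, Topic, Year}, the whole schema; {AuthorID, ReviewerID} is a candidate key.
Closure of {AuthorID, Topic} is {AuthorID, Country, Editor, ReviewerID, Score, Topic, Year}, the whole schema; {AuthorID, Topic} is a candidate key.
Closure of {Country, Editor, Score} is {AuthorID, Country, Editor, ReviewerID, Score, Topic, Year}, the whole schema; {Country, Editor, Score} is a candidate key.
No proper subset of any of these is a key, and no other minimal superkey exists.

{AuthorID, Editor}, {AuthorID, ReviewerID}, {AuthorID, Topic}, {Country, Editor, Score}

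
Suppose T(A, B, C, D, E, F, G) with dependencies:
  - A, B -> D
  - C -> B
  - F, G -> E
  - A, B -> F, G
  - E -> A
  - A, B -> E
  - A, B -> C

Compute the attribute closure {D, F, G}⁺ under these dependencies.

{A, D, E, F, G}

Start with {D, F, G}.
F, G -> E applies; add {E} → now {D, E, F, G}.
E -> A applies; add {A} → now {A, D, E, F, G}.
No further FD applies.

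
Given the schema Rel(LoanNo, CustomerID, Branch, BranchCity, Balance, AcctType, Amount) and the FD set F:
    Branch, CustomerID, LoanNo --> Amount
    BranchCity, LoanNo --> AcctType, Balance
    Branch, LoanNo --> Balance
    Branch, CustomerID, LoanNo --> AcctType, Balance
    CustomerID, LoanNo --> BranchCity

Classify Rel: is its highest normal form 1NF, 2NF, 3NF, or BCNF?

1NF

Candidate key: {Branch, CustomerID, LoanNo}. Prime attributes: {Branch, CustomerID, LoanNo}.
BranchCity, LoanNo --> AcctType, Balance breaks BCNF: {BranchCity, LoanNo}⁺ = {AcctType, Balance, BranchCity, LoanNo}, so {BranchCity, LoanNo} is not a superkey.
BranchCity, LoanNo --> AcctType, Balance has non-prime {AcctType, Balance} on the right and a non-superkey on the left, so 3NF fails.
The proper key subset {Branch, LoanNo} of {Branch, CustomerID, LoanNo} determines non-prime {Balance}, so the relation is not even in 2NF.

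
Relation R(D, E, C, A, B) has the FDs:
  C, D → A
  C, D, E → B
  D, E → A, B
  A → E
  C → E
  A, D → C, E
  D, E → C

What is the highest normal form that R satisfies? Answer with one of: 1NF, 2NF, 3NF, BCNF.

3NF

Candidate keys: {A, D}, {C, D}, {D, E}. Prime attributes: {A, C, D, E}.
For A → E we have {A}⁺ = {A, E}; {A} is not a superkey, so BCNF fails.
Its right-hand attributes {E} are all prime, as are those of every other non-superkey FD — the relation is in 3NF.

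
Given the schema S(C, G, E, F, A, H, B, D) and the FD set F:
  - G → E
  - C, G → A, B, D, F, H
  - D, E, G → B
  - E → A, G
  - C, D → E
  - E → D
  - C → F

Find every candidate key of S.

{C, D}, {C, E}, {C, G}

Attributes never on any right-hand side: {C} — every candidate key must contain it.
Closure of {C, D} is {A, B, C, D, E, F, G, H}, the whole schema; {C, D} is a candidate key.
Closure of {C, E} is {A, B, C, D, E, F, G, H}, the whole schema; {C, E} is a candidate key.
Closure of {C, G} is {A, B, C, D, E, F, G, H}, the whole schema; {C, G} is a candidate key.
No proper subset of any of these is a key, and no other minimal superkey exists.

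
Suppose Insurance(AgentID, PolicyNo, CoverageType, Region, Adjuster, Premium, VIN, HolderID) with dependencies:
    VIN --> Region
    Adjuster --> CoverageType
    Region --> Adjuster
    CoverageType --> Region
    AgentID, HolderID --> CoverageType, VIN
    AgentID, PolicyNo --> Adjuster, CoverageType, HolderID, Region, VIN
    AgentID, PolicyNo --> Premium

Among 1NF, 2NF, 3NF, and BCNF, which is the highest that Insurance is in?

Candidate key: {AgentID, PolicyNo}. Prime attributes: {AgentID, PolicyNo}.
VIN --> Region: {VIN}⁺ = {Adjuster, CoverageType, Region, VIN}, which is not all of the attributes, so the left side is not a superkey — BCNF is violated.
VIN --> Region has non-prime {Region} on the right and a non-superkey on the left, so 3NF fails.
Checking every proper subset of each key, none determines a non-prime attribute — 2NF is satisfied.

2NF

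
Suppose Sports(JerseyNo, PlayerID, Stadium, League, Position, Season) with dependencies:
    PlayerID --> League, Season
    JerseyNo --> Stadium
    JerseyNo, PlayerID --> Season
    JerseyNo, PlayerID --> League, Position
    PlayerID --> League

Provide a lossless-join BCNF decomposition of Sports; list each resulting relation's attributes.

{JerseyNo, PlayerID, Position}; {JerseyNo, Stadium}; {League, PlayerID, Season}

Candidate key of the original relation: {JerseyNo, PlayerID}.
In {JerseyNo, League, PlayerID, Position, Season, Stadium}, {PlayerID} is not a superkey ({PlayerID}⁺ restricted to this set is {League, PlayerID, Season}), so split on PlayerID --> League, Season into {League, PlayerID, Season} and {JerseyNo, PlayerID, Position, Stadium}.
{League, PlayerID, Season}: every determinant is a superkey — BCNF.
In {JerseyNo, PlayerID, Position, Stadium}, {JerseyNo} is not a superkey ({JerseyNo}⁺ restricted to this set is {JerseyNo, Stadium}), so split on JerseyNo --> Stadium into {JerseyNo, Stadium} and {JerseyNo, PlayerID, Position}.
{JerseyNo, Stadium}: every determinant is a superkey — BCNF.
{JerseyNo, PlayerID, Position}: every determinant is a superkey — BCNF.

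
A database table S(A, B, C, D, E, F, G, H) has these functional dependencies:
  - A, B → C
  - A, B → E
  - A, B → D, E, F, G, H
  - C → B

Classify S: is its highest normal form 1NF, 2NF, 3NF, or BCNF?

Candidate keys: {A, B}, {A, C}. Prime attributes: {A, B, C}.
C → B breaks BCNF: {C}⁺ = {B, C}, so {C} is not a superkey.
But every attribute on its right side ({B}) is prime, and the same holds for every other non-superkey FD, so 3NF still holds.

3NF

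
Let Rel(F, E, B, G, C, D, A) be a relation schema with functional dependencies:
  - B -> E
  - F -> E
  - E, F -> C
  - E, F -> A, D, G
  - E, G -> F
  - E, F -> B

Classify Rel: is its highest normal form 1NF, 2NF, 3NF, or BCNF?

Candidate keys: {B, G}, {E, G}, {F}. Prime attributes: {B, E, F, G}.
For B -> E we have {B}⁺ = {B, E}; {B} is not a superkey, so BCNF fails.
Since {E} ⊆ prime attributes and every other non-superkey FD also has a prime right side, the schema is in 3NF.

3NF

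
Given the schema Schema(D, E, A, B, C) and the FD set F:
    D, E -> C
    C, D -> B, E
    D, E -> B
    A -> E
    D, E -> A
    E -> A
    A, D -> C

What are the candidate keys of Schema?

{A, D}, {C, D}, {D, E}

{D} never appears on the right of any FD, so every key must include it.
{A, D}⁺ = {A, B, C, D, E} — all of the relation — so {A, D} is a candidate key.
{C, D}⁺ = {A, B, C, D, E} — all of the relation — so {C, D} is a candidate key.
{D, E}⁺ = {A, B, C, D, E} — all of the relation — so {D, E} is a candidate key.
No proper subset of any of these is a key, and no other minimal superkey exists.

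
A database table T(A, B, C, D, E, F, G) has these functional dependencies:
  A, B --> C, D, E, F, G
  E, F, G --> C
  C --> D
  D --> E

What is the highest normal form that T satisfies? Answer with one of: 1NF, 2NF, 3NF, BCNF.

Candidate key: {A, B}. Prime attributes: {A, B}.
E, F, G --> C: {E, F, G}⁺ = {C, D, E, F, G}, which is not all of the attributes, so the left side is not a superkey — BCNF is violated.
Because {C} is non-prime and the left side of E, F, G --> C is not a superkey, the relation is not in 3NF.
Checking every proper subset of each key, none determines a non-prime attribute — 2NF is satisfied.

2NF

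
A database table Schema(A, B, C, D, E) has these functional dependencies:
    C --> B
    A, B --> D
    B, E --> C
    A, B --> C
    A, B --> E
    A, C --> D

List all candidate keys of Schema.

{A} never appears on the right of any FD, so every key must include it.
{A, B} is a candidate key since {A, B}⁺ = {A, B, C, D, E} covers every attribute.
{A, C} is a candidate key since {A, C}⁺ = {A, B, C, D, E} covers every attribute.
No proper subset of any of these is a key, and no other minimal superkey exists.

{A, B}, {A, C}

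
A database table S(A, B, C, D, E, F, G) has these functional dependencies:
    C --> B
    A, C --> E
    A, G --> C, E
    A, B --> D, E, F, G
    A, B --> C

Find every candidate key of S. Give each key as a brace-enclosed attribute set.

Attributes never on any right-hand side: {A} — every candidate key must contain it.
Closure of {A, B} is {A, B, C, D, E, F, G}, the whole schema; {A, B} is a candidate key.
Closure of {A, C} is {A, B, C, D, E, F, G}, the whole schema; {A, C} is a candidate key.
Closure of {A, G} is {A, B, C, D, E, F, G}, the whole schema; {A, G} is a candidate key.
No proper subset of any of these is a key, and no other minimal superkey exists.

{A, B}, {A, C}, {A, G}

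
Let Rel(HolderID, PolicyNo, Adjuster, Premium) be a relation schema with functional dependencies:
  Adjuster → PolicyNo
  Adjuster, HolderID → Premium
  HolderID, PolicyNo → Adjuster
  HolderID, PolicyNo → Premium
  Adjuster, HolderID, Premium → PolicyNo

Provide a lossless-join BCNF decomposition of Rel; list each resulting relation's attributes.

Candidate keys of the original relation: {Adjuster, HolderID}, {HolderID, PolicyNo}.
{Adjuster, HolderID, PolicyNo, Premium}: {Adjuster} determines {Adjuster, PolicyNo} here but is not a superkey — split on Adjuster → PolicyNo, giving {Adjuster, PolicyNo} and {Adjuster, HolderID, Premium}.
{Adjuster, PolicyNo}: every determinant is a superkey — BCNF.
{Adjuster, HolderID, Premium}: every determinant is a superkey — BCNF.

{Adjuster, HolderID, Premium}; {Adjuster, PolicyNo}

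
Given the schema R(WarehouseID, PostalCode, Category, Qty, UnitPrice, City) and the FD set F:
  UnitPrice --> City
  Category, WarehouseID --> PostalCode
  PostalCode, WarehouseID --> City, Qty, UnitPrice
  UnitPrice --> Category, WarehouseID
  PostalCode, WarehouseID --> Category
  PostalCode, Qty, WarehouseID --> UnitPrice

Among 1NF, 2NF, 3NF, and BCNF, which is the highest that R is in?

Candidate keys: {Category, WarehouseID}, {PostalCode, WarehouseID}, {UnitPrice}. Prime attributes: {Category, PostalCode, UnitPrice, WarehouseID}.
Each dependency's left side is a superkey — BCNF holds.

BCNF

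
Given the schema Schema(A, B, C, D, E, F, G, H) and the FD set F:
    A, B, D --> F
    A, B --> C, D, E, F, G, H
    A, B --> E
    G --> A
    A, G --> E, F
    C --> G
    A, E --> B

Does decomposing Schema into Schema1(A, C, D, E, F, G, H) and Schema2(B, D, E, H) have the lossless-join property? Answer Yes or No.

No

Schema1 ∩ Schema2 = {D, E, H}; its closure under F is {D, E, H}.
The closure covers neither Schema1 nor Schema2 entirely; the join is not lossless.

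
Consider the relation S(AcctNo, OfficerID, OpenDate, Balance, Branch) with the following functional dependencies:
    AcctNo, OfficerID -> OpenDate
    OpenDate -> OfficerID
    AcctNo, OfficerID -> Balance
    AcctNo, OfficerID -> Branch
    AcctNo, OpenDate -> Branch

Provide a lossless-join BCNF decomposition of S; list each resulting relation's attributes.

{AcctNo, Balance, Branch, OpenDate}; {OfficerID, OpenDate}

Candidate keys of the original relation: {AcctNo, OfficerID}, {AcctNo, OpenDate}.
In {AcctNo, Balance, Branch, OfficerID, OpenDate}, {OpenDate} is not a superkey ({OpenDate}⁺ restricted to this set is {OfficerID, OpenDate}), so split on OpenDate -> OfficerID into {OfficerID, OpenDate} and {AcctNo, Balance, Branch, OpenDate}.
{OfficerID, OpenDate} is in BCNF.
{AcctNo, Balance, Branch, OpenDate} is in BCNF.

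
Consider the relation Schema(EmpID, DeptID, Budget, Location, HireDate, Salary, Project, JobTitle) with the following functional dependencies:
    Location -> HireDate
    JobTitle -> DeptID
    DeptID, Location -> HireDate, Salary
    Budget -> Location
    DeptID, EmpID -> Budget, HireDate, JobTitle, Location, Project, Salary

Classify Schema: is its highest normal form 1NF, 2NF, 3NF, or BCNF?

2NF

Candidate keys: {DeptID, EmpID}, {EmpID, JobTitle}. Prime attributes: {DeptID, EmpID, JobTitle}.
Location -> HireDate breaks BCNF: {Location}⁺ = {HireDate, Location}, so {Location} is not a superkey.
Location -> HireDate has non-prime {HireDate} on the right and a non-superkey on the left, so 3NF fails.
Checking every proper subset of each key, none determines a non-prime attribute — 2NF is satisfied.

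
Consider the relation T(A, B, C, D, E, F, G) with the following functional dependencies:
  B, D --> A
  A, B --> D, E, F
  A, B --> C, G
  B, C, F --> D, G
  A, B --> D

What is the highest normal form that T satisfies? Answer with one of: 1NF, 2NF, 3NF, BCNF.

Candidate keys: {A, B}, {B, C, F}, {B, D}. Prime attributes: {A, B, C, D, F}.
The left-hand side of every FD is a superkey, so BCNF is satisfied.

BCNF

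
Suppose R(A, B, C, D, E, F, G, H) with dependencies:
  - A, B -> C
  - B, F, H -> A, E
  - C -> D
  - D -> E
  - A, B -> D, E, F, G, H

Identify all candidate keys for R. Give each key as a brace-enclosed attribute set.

{A, B}, {B, F, H}

No FD produces {B}, so it must be in every candidate key.
{A, B}⁺ = {A, B, C, D, E, F, G, H} — all of the relation — so {A, B} is a candidate key.
{B, F, H}⁺ = {A, B, C, D, E, F, G, H} — all of the relation — so {B, F, H} is a candidate key.
These are minimal and exhaustive — every other superkey contains one of them.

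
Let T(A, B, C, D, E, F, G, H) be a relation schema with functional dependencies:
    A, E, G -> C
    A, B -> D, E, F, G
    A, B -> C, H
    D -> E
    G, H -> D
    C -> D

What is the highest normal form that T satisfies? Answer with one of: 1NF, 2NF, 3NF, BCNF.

Candidate key: {A, B}. Prime attributes: {A, B}.
A, E, G -> C: {A, E, G}⁺ = {A, C, D, E, G}, which is not all of the attributes, so the left side is not a superkey — BCNF is violated.
A, E, G -> C has non-prime {C} on the right and a non-superkey on the left, so 3NF fails.
No proper subset of a key has a non-prime attribute in its closure, so there is no partial dependency; 2NF holds.

2NF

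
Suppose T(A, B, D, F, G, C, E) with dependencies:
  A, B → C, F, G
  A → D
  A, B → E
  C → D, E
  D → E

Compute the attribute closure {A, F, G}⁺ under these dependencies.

Start with {A, F, G}.
A → D applies; add {D} → now {A, D, F, G}.
D → E applies; add {E} → now {A, D, E, F, G}.
No further FD applies.

{A, D, E, F, G}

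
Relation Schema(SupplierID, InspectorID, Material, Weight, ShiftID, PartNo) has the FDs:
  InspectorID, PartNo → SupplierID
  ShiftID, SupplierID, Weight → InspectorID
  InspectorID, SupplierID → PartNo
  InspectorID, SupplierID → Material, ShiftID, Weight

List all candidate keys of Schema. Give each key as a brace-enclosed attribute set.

{InspectorID, PartNo}, {InspectorID, SupplierID}, {ShiftID, SupplierID, Weight}

Closure of {InspectorID, PartNo} is {InspectorID, Material, PartNo, ShiftID, SupplierID, Weight}, the whole schema; {InspectorID, PartNo} is a candidate key.
Closure of {InspectorID, SupplierID} is {InspectorID, Material, PartNo, ShiftID, SupplierID, Weight}, the whole schema; {InspectorID, SupplierID} is a candidate key.
Closure of {ShiftID, SupplierID, Weight} is {InspectorID, Material, PartNo, ShiftID, SupplierID, Weight}, the whole schema; {ShiftID, SupplierID, Weight} is a candidate key.
No proper subset of any of these is a key, and no other minimal superkey exists.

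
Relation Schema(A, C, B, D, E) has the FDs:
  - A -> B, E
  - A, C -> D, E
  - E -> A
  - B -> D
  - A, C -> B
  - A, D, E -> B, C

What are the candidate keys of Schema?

{A}⁺ = {A, B, C, D, E} — all of the relation — so {A} is a candidate key.
{E}⁺ = {A, B, C, D, E} — all of the relation — so {E} is a candidate key.
No proper subset of any of these is a key, and no other minimal superkey exists.

{A}, {E}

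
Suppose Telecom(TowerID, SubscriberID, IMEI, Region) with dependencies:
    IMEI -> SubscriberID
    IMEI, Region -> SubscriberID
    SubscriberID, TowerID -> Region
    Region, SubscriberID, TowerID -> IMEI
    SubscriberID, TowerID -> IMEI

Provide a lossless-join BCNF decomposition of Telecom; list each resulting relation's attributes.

{IMEI, Region, TowerID}; {IMEI, SubscriberID}

Candidate keys of the original relation: {IMEI, TowerID}, {SubscriberID, TowerID}.
{IMEI, Region, SubscriberID, TowerID}: {IMEI} determines {IMEI, SubscriberID} here but is not a superkey — split on IMEI -> SubscriberID, giving {IMEI, SubscriberID} and {IMEI, Region, TowerID}.
{IMEI, SubscriberID}: every determinant is a superkey — BCNF.
{IMEI, Region, TowerID}: every determinant is a superkey — BCNF.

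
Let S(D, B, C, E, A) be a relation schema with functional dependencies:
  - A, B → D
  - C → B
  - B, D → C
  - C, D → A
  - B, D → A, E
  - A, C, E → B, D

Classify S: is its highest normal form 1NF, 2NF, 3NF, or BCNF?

3NF

Candidate keys: {A, B}, {A, C}, {B, D}, {C, D}. Prime attributes: {A, B, C, D}.
C → B breaks BCNF: {C}⁺ = {B, C}, so {C} is not a superkey.
But every attribute on its right side ({B}) is prime, and the same holds for every other non-superkey FD, so 3NF still holds.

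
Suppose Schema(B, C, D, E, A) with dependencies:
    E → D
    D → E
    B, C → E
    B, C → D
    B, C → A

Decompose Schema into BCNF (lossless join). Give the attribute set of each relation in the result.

{A, B, C, E}; {D, E}

Candidate key of the original relation: {B, C}.
{A, B, C, D, E}: {E} determines {D, E} here but is not a superkey — split on E → D, giving {D, E} and {A, B, C, E}.
{D, E} has no BCNF violation.
{A, B, C, E} has no BCNF violation.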